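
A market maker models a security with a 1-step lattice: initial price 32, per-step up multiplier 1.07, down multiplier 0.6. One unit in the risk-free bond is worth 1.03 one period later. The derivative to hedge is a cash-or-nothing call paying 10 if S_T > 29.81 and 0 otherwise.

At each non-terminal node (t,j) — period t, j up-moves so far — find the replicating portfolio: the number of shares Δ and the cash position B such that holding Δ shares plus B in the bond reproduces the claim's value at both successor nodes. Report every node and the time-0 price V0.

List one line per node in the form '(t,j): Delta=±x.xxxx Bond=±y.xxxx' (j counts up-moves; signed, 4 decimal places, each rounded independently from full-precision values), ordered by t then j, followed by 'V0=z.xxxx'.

Risk-neutral probability p* = (R−d)/(u−d) = (1.03−0.6)/(1.07−0.6) = 0.9149.
Terminal values V(1,·): V(1,0)=0.0000, V(1,1)=10.0000
Node (0,0) S=32.0000: V=(p*·10.0000+(1−p*)·0.0000)/1.03=8.8825; Δ=(10.0000−0.0000)/(34.2400−19.2000)=0.6649; B=V−Δ·S=-12.3941
Root portfolio cost Δ·32+B reproduces V0=8.8825.

(0,0): Delta=0.6649 Bond=-12.3941
V0=8.8825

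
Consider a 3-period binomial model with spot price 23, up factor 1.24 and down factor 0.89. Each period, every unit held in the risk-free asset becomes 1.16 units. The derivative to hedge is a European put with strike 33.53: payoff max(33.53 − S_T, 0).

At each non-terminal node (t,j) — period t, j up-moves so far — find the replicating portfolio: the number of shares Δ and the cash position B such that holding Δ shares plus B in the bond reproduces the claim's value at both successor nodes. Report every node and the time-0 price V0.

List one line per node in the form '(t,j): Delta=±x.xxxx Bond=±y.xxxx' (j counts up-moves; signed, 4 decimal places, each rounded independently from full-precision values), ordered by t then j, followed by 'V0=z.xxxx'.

(0,0): Delta=-0.4329 Bond=11.4739
(1,0): Delta=-1.0000 Bond=24.9183
(1,1): Delta=-0.3123 Bond=9.8702
(2,0): Delta=-1.0000 Bond=28.9052
(2,1): Delta=-1.0000 Bond=28.9052
(2,2): Delta=-0.1661 Bond=6.2774
V0=1.5172

Since d<R<u, set p* = (R−d)/(u−d) = 0.7714; price each node as the discounted p*-expectation of its children.
At expiry t=3: V(3,0)=17.3157, V(3,1)=10.9393, V(3,2)=2.0553, V(3,3)=0.0000
(2,0): S=18.2183. Δ = (V_up−V_dn)/(S_up−S_dn) = (10.9393−17.3157)/(22.5907−16.2143) = -1.0000. V = [p*·10.9393 + (1−p*)·17.3157]/1.16 = 10.6869. B = V − Δ·S = 28.9052.
(2,1): S=25.3828. Δ = (V_up−V_dn)/(S_up−S_dn) = (2.0553−10.9393)/(31.4747−22.5907) = -1.0000. V = [p*·2.0553 + (1−p*)·10.9393]/1.16 = 3.5224. B = V − Δ·S = 28.9052.
(2,2): S=35.3648. Δ = (V_up−V_dn)/(S_up−S_dn) = (0.0000−2.0553)/(43.8524−31.4747) = -0.1661. V = [p*·0.0000 + (1−p*)·2.0553]/1.16 = 0.4050. B = V − Δ·S = 6.2774.
(1,0): S=20.4700. Δ = (V_up−V_dn)/(S_up−S_dn) = (3.5224−10.6869)/(25.3828−18.2183) = -1.0000. V = [p*·3.5224 + (1−p*)·10.6869]/1.16 = 4.4483. B = V − Δ·S = 24.9183.
(1,1): S=28.5200. Δ = (V_up−V_dn)/(S_up−S_dn) = (0.4050−3.5224)/(35.3648−25.3828) = -0.3123. V = [p*·0.4050 + (1−p*)·3.5224]/1.16 = 0.9634. B = V − Δ·S = 9.8702.
(0,0): S=23.0000. Δ = (V_up−V_dn)/(S_up−S_dn) = (0.9634−4.4483)/(28.5200−20.4700) = -0.4329. V = [p*·0.9634 + (1−p*)·4.4483]/1.16 = 1.5172. B = V − Δ·S = 11.4739.
Each (Δ,B) replicates both successor values, so the strategy is self-financing and V0 is arbitrage-free.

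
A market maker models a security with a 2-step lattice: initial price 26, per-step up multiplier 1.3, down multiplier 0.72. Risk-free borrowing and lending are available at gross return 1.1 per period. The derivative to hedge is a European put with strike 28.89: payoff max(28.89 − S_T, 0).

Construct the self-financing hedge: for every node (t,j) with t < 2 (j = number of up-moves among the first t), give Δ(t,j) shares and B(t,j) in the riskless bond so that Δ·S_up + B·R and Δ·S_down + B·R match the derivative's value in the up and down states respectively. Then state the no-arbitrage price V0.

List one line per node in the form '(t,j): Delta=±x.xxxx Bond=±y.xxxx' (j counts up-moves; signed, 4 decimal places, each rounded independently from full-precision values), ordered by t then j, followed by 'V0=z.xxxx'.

The replicating-portfolio and risk-neutral prices coincide; use p* = (1.1−0.72)/(1.3−0.72) = 0.6552 for the latter.
At expiry t=2: V(2,0)=15.4116, V(2,1)=4.5540, V(2,2)=0.0000
  t=1,j=0: stock 18.7200 → up 24.3360 (V=4.5540), down 13.4784 (V=15.4116). Price 7.5436; hedge Δ=-1.0000, bond B=26.2636.
  t=1,j=1: stock 33.8000 → up 43.9400 (V=0.0000), down 24.3360 (V=4.5540). Price 1.4276; hedge Δ=-0.2323, bond B=9.2793.
  t=0,j=0: stock 26.0000 → up 33.8000 (V=1.4276), down 18.7200 (V=7.5436). Price 3.2151; hedge Δ=-0.4056, bond B=13.7600.
Self-financing check: at every node Δ·S+B equals the discounted successor values.

(0,0): Delta=-0.4056 Bond=13.7600
(1,0): Delta=-1.0000 Bond=26.2636
(1,1): Delta=-0.2323 Bond=9.2793
V0=3.2151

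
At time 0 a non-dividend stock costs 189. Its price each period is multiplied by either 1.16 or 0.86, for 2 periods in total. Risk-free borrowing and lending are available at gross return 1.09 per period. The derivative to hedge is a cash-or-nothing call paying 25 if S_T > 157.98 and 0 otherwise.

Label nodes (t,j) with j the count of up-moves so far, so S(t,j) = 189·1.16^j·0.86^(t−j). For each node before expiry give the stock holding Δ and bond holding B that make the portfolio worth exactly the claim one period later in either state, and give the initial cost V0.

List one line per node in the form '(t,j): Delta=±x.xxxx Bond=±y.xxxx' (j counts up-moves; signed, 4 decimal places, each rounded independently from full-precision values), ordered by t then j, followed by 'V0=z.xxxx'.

Under the risk-neutral measure, an up-move has probability p* = (R−d)/(u−d) = 0.7667 and values discount at R = 1.09.
Terminal payoffs: V(2,0)=0.0000, V(2,1)=25.0000, V(2,2)=25.0000
(1,0): S=162.5400. Δ = (V_up−V_dn)/(S_up−S_dn) = (25.0000−0.0000)/(188.5464−139.7844) = 0.5127. V = [p*·25.0000 + (1−p*)·0.0000]/1.09 = 17.5841. B = V − Δ·S = -65.7492.
(1,1): S=219.2400. Δ = (V_up−V_dn)/(S_up−S_dn) = (25.0000−25.0000)/(254.3184−188.5464) = 0.0000. V = [p*·25.0000 + (1−p*)·25.0000]/1.09 = 22.9358. B = V − Δ·S = 22.9358.
(0,0): S=189.0000. Δ = (V_up−V_dn)/(S_up−S_dn) = (22.9358−17.5841)/(219.2400−162.5400) = 0.0944. V = [p*·22.9358 + (1−p*)·17.5841]/1.09 = 19.8964. B = V − Δ·S = 2.0574.
Each (Δ,B) replicates both successor values, so the strategy is self-financing and V0 is arbitrage-free.

(0,0): Delta=0.0944 Bond=2.0574
(1,0): Delta=0.5127 Bond=-65.7492
(1,1): Delta=0.0000 Bond=22.9358
V0=19.8964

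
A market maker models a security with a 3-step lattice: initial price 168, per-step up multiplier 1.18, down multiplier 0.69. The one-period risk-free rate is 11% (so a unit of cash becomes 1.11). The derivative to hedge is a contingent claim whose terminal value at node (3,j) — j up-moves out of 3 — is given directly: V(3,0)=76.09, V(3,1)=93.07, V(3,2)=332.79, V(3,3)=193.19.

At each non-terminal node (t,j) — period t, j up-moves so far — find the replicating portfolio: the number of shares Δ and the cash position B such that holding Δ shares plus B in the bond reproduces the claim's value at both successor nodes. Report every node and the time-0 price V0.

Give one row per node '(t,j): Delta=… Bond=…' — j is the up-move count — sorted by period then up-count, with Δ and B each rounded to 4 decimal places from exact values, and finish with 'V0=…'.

(0,0): Delta=-0.4290 Bond=241.3759
(1,0): Delta=3.2974 Bond=-164.0393
(1,1): Delta=-0.7921 Bond=339.9217
(2,0): Delta=0.4332 Bond=47.0085
(2,1): Delta=3.5766 Bond=-220.2657
(2,2): Delta=-1.2179 Bond=476.9095
V0=169.3075

Since d<R<u, set p* = (R−d)/(u−d) = 0.8571; price each node as the discounted p*-expectation of its children.
Terminal payoffs: V(3,0)=76.0900, V(3,1)=93.0700, V(3,2)=332.7900, V(3,3)=193.1900
Node (2,0) S=79.9848: V=(p*·93.0700+(1−p*)·76.0900)/1.11=81.6615; Δ=(93.0700−76.0900)/(94.3821−55.1895)=0.4332; B=V−Δ·S=47.0085
Node (2,1) S=136.7856: V=(p*·332.7900+(1−p*)·93.0700)/1.11=268.9588; Δ=(332.7900−93.0700)/(161.4070−94.3821)=3.5766; B=V−Δ·S=-220.2657
Node (2,2) S=233.9232: V=(p*·193.1900+(1−p*)·332.7900)/1.11=192.0116; Δ=(193.1900−332.7900)/(276.0294−161.4070)=-1.2179; B=V−Δ·S=476.9095
Node (1,0) S=115.9200: V=(p*·268.9588+(1−p*)·81.6615)/1.11=218.2001; Δ=(268.9588−81.6615)/(136.7856−79.9848)=3.2974; B=V−Δ·S=-164.0393
Node (1,1) S=198.2400: V=(p*·192.0116+(1−p*)·268.9588)/1.11=182.8865; Δ=(192.0116−268.9588)/(233.9232−136.7856)=-0.7921; B=V−Δ·S=339.9217
Node (0,0) S=168.0000: V=(p*·182.8865+(1−p*)·218.2001)/1.11=169.3075; Δ=(182.8865−218.2001)/(198.2400−115.9200)=-0.4290; B=V−Δ·S=241.3759
Each (Δ,B) replicates both successor values, so the strategy is self-financing and V0 is arbitrage-free.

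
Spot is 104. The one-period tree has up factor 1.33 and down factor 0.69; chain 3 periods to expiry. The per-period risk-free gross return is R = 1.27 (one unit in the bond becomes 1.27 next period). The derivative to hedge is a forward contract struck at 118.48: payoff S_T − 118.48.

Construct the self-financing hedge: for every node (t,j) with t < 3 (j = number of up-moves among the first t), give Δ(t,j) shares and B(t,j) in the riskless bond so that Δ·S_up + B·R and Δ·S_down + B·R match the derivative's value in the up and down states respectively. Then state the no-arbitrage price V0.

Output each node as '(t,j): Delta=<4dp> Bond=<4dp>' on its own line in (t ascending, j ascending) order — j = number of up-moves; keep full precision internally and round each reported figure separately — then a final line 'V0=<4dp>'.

Risk-neutral probability p* = (R−d)/(u−d) = (1.27−0.69)/(1.33−0.69) = 0.9062.
Payoff layer (t=3): V(3,0)=-84.3151, V(3,1)=-52.6258, V(3,2)=8.4563, V(3,3)=126.1942
(2,0): S=49.5144. Δ = (V_up−V_dn)/(S_up−S_dn) = (-52.6258−-84.3151)/(65.8542−34.1649) = 1.0000. V = [p*·-52.6258 + (1−p*)·-84.3151]/1.27 = -43.7769. B = V − Δ·S = -93.2913.
(2,1): S=95.4408. Δ = (V_up−V_dn)/(S_up−S_dn) = (8.4563−-52.6258)/(126.9363−65.8542) = 1.0000. V = [p*·8.4563 + (1−p*)·-52.6258]/1.27 = 2.1495. B = V − Δ·S = -93.2913.
(2,2): S=183.9656. Δ = (V_up−V_dn)/(S_up−S_dn) = (126.1942−8.4563)/(244.6742−126.9363) = 1.0000. V = [p*·126.1942 + (1−p*)·8.4563]/1.27 = 90.6743. B = V − Δ·S = -93.2913.
(1,0): S=71.7600. Δ = (V_up−V_dn)/(S_up−S_dn) = (2.1495−-43.7769)/(95.4408−49.5144) = 1.0000. V = [p*·2.1495 + (1−p*)·-43.7769]/1.27 = -1.6977. B = V − Δ·S = -73.4577.
(1,1): S=138.3200. Δ = (V_up−V_dn)/(S_up−S_dn) = (90.6743−2.1495)/(183.9656−95.4408) = 1.0000. V = [p*·90.6743 + (1−p*)·2.1495]/1.27 = 64.8623. B = V − Δ·S = -73.4577.
(0,0): S=104.0000. Δ = (V_up−V_dn)/(S_up−S_dn) = (64.8623−-1.6977)/(138.3200−71.7600) = 1.0000. V = [p*·64.8623 + (1−p*)·-1.6977]/1.27 = 46.1593. B = V − Δ·S = -57.8407.
Each (Δ,B) replicates both successor values, so the strategy is self-financing and V0 is arbitrage-free.

(0,0): Delta=1.0000 Bond=-57.8407
(1,0): Delta=1.0000 Bond=-73.4577
(1,1): Delta=1.0000 Bond=-73.4577
(2,0): Delta=1.0000 Bond=-93.2913
(2,1): Delta=1.0000 Bond=-93.2913
(2,2): Delta=1.0000 Bond=-93.2913
V0=46.1593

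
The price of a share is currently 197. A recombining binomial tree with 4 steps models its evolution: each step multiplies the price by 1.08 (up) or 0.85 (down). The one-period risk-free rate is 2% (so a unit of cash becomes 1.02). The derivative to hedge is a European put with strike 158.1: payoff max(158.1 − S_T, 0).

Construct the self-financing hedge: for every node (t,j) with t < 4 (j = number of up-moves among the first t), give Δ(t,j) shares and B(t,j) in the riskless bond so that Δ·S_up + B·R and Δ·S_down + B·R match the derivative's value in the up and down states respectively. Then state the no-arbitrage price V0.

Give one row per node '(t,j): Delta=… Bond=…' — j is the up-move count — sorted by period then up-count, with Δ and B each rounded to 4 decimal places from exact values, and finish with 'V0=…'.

(0,0): Delta=-0.0964 Bond=20.5548
(1,0): Delta=-0.3113 Bond=56.9589
(1,1): Delta=-0.0367 Bond=8.2624
(2,0): Delta=-0.8248 Bond=131.1757
(2,1): Delta=-0.1687 Bond=32.3060
(2,2): Delta=0.0000 Bond=0.0000
(3,0): Delta=-1.0000 Bond=155.0000
(3,1): Delta=-0.7761 Bond=126.3166
(3,2): Delta=0.0000 Bond=0.0000
(3,3): Delta=0.0000 Bond=0.0000
V0=1.5670

The replicating-portfolio and risk-neutral prices coincide; use p* = (1.02−0.85)/(1.08−0.85) = 0.7391 for the latter.
Payoff layer (t=4): V(4,0)=55.2648, V(4,1)=27.4388, V(4,2)=0.0000, V(4,3)=0.0000, V(4,4)=0.0000
(3,0): S=120.9826. Δ = (V_up−V_dn)/(S_up−S_dn) = (27.4388−55.2648)/(130.6612−102.8352) = -1.0000. V = [p*·27.4388 + (1−p*)·55.2648]/1.02 = 34.0174. B = V − Δ·S = 155.0000.
(3,1): S=153.7191. Δ = (V_up−V_dn)/(S_up−S_dn) = (0.0000−27.4388)/(166.0166−130.6612) = -0.7761. V = [p*·0.0000 + (1−p*)·27.4388]/1.02 = 7.0176. B = V − Δ·S = 126.3166.
(3,2): S=195.3137. Δ = (V_up−V_dn)/(S_up−S_dn) = (0.0000−0.0000)/(210.9388−166.0166) = 0.0000. V = [p*·0.0000 + (1−p*)·0.0000]/1.02 = 0.0000. B = V − Δ·S = 0.0000.
(3,3): S=248.1633. Δ = (V_up−V_dn)/(S_up−S_dn) = (0.0000−0.0000)/(268.0163−210.9388) = 0.0000. V = [p*·0.0000 + (1−p*)·0.0000]/1.02 = 0.0000. B = V − Δ·S = 0.0000.
(2,0): S=142.3325. Δ = (V_up−V_dn)/(S_up−S_dn) = (7.0176−34.0174)/(153.7191−120.9826) = -0.8248. V = [p*·7.0176 + (1−p*)·34.0174]/1.02 = 13.7853. B = V − Δ·S = 131.1757.
(2,1): S=180.8460. Δ = (V_up−V_dn)/(S_up−S_dn) = (0.0000−7.0176)/(195.3137−153.7191) = -0.1687. V = [p*·0.0000 + (1−p*)·7.0176]/1.02 = 1.7948. B = V − Δ·S = 32.3060.
(2,2): S=229.7808. Δ = (V_up−V_dn)/(S_up−S_dn) = (0.0000−0.0000)/(248.1633−195.3137) = 0.0000. V = [p*·0.0000 + (1−p*)·0.0000]/1.02 = 0.0000. B = V − Δ·S = 0.0000.
(1,0): S=167.4500. Δ = (V_up−V_dn)/(S_up−S_dn) = (1.7948−13.7853)/(180.8460−142.3325) = -0.3113. V = [p*·1.7948 + (1−p*)·13.7853]/1.02 = 4.8262. B = V − Δ·S = 56.9589.
(1,1): S=212.7600. Δ = (V_up−V_dn)/(S_up−S_dn) = (0.0000−1.7948)/(229.7808−180.8460) = -0.0367. V = [p*·0.0000 + (1−p*)·1.7948]/1.02 = 0.4590. B = V − Δ·S = 8.2624.
(0,0): S=197.0000. Δ = (V_up−V_dn)/(S_up−S_dn) = (0.4590−4.8262)/(212.7600−167.4500) = -0.0964. V = [p*·0.4590 + (1−p*)·4.8262]/1.02 = 1.5670. B = V − Δ·S = 20.5548.
Check: Δ(0,0)·S0 + B(0,0) = 1.5670 = V0.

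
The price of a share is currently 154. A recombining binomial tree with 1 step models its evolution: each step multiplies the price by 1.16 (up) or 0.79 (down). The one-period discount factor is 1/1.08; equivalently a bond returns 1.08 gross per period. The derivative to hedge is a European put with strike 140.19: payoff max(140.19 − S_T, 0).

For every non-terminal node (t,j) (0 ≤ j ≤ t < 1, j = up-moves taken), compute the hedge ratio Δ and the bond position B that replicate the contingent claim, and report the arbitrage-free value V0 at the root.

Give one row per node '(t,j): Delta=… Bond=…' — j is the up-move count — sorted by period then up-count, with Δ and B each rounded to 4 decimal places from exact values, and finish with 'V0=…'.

No-arbitrage ⇒ martingale measure with p* = (R−d)/(u−d) = 0.7838.
Terminal values V(1,·): V(1,0)=18.5300, V(1,1)=0.0000
Node (0,0) S=154.0000: V=(p*·0.0000+(1−p*)·18.5300)/1.08=3.7097; Δ=(0.0000−18.5300)/(178.6400−121.6600)=-0.3252; B=V−Δ·S=53.7908
The time-0 hedge costs 3.7097, which is the no-arbitrage price.

(0,0): Delta=-0.3252 Bond=53.7908
V0=3.7097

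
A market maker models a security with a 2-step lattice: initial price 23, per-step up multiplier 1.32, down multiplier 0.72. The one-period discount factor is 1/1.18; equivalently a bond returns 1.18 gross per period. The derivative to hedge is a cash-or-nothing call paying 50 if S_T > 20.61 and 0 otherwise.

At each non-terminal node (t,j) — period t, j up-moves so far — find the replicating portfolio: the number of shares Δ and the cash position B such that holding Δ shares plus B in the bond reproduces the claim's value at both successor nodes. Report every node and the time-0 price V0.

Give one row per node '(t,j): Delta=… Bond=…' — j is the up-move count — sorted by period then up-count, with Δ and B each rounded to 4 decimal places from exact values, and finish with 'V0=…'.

Since d<R<u, set p* = (R−d)/(u−d) = 0.7667; price each node as the discounted p*-expectation of its children.
At expiry t=2: V(2,0)=0.0000, V(2,1)=50.0000, V(2,2)=50.0000
Node (1,0) S=16.5600: V=(p*·50.0000+(1−p*)·0.0000)/1.18=32.4859; Δ=(50.0000−0.0000)/(21.8592−11.9232)=5.0322; B=V−Δ·S=-50.8475
Node (1,1) S=30.3600: V=(p*·50.0000+(1−p*)·50.0000)/1.18=42.3729; Δ=(50.0000−50.0000)/(40.0752−21.8592)=0.0000; B=V−Δ·S=42.3729
Node (0,0) S=23.0000: V=(p*·42.3729+(1−p*)·32.4859)/1.18=33.9542; Δ=(42.3729−32.4859)/(30.3600−16.5600)=0.7164; B=V−Δ·S=17.4758
Self-financing check: at every node Δ·S+B equals the discounted successor values.

(0,0): Delta=0.7164 Bond=17.4758
(1,0): Delta=5.0322 Bond=-50.8475
(1,1): Delta=0.0000 Bond=42.3729
V0=33.9542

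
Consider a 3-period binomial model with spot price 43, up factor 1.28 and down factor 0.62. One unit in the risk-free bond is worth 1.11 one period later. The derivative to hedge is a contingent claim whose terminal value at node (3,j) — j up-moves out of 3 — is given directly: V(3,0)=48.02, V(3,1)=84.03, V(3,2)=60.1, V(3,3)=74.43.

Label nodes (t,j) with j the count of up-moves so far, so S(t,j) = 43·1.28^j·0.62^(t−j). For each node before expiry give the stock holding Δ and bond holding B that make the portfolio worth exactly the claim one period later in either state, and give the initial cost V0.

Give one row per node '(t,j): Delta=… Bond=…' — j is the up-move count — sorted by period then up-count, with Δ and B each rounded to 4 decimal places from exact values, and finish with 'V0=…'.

The replicating-portfolio and risk-neutral prices coincide; use p* = (1.11−0.62)/(1.28−0.62) = 0.7424 for the latter.
At expiry t=3: V(3,0)=48.0200, V(3,1)=84.0300, V(3,2)=60.1000, V(3,3)=74.4300
(2,0): S=16.5292. Δ = (V_up−V_dn)/(S_up−S_dn) = (84.0300−48.0200)/(21.1574−10.2481) = 3.3009. V = [p*·84.0300 + (1−p*)·48.0200]/1.11 = 67.3466. B = V − Δ·S = 12.7860.
(2,1): S=34.1248. Δ = (V_up−V_dn)/(S_up−S_dn) = (60.1000−84.0300)/(43.6797−21.1574) = -1.0625. V = [p*·60.1000 + (1−p*)·84.0300]/1.11 = 59.6971. B = V − Δ·S = 95.9547.
(2,2): S=70.4512. Δ = (V_up−V_dn)/(S_up−S_dn) = (74.4300−60.1000)/(90.1775−43.6797) = 0.3082. V = [p*·74.4300 + (1−p*)·60.1000]/1.11 = 63.7288. B = V − Δ·S = 42.0167.
(1,0): S=26.6600. Δ = (V_up−V_dn)/(S_up−S_dn) = (59.6971−67.3466)/(34.1248−16.5292) = -0.4347. V = [p*·59.6971 + (1−p*)·67.3466]/1.11 = 55.5562. B = V − Δ·S = 67.1463.
(1,1): S=55.0400. Δ = (V_up−V_dn)/(S_up−S_dn) = (63.7288−59.6971)/(70.4512−34.1248) = 0.1110. V = [p*·63.7288 + (1−p*)·59.6971]/1.11 = 56.4778. B = V − Δ·S = 50.3692.
(0,0): S=43.0000. Δ = (V_up−V_dn)/(S_up−S_dn) = (56.4778−55.5562)/(55.0400−26.6600) = 0.0325. V = [p*·56.4778 + (1−p*)·55.5562]/1.11 = 50.6670. B = V − Δ·S = 49.2708.
Check: Δ(0,0)·S0 + B(0,0) = 50.6670 = V0.

(0,0): Delta=0.0325 Bond=49.2708
(1,0): Delta=-0.4347 Bond=67.1463
(1,1): Delta=0.1110 Bond=50.3692
(2,0): Delta=3.3009 Bond=12.7860
(2,1): Delta=-1.0625 Bond=95.9547
(2,2): Delta=0.3082 Bond=42.0167
V0=50.6670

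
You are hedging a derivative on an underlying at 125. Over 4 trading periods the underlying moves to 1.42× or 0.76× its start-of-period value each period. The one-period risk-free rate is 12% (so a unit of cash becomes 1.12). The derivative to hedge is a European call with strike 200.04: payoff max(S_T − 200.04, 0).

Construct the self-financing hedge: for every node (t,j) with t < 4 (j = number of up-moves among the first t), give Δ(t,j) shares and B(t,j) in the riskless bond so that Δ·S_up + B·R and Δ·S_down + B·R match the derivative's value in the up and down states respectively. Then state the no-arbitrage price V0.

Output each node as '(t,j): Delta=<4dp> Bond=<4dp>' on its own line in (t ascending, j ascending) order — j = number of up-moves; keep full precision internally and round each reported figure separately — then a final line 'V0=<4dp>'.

The replicating-portfolio and risk-neutral prices coincide; use p* = (1.12−0.76)/(1.42−0.76) = 0.5455 for the latter.
Terminal values V(4,·): V(4,0)=0.0000, V(4,1)=0.0000, V(4,2)=0.0000, V(4,3)=71.9724, V(4,4)=308.1936
  t=3,j=0: stock 54.8720 → up 77.9182 (V=0.0000), down 41.7027 (V=0.0000). Price 0.0000; hedge Δ=0.0000, bond B=0.0000.
  t=3,j=1: stock 102.5240 → up 145.5841 (V=0.0000), down 77.9182 (V=0.0000). Price 0.0000; hedge Δ=0.0000, bond B=0.0000.
  t=3,j=2: stock 191.5580 → up 272.0124 (V=71.9724), down 145.5841 (V=0.0000). Price 35.0515; hedge Δ=0.5693, bond B=-73.9976.
  t=3,j=3: stock 357.9110 → up 508.2336 (V=308.1936), down 272.0124 (V=71.9724). Price 179.3039; hedge Δ=1.0000, bond B=-178.6071.
  t=2,j=0: stock 72.2000 → up 102.5240 (V=0.0000), down 54.8720 (V=0.0000). Price 0.0000; hedge Δ=0.0000, bond B=0.0000.
  t=2,j=1: stock 134.9000 → up 191.5580 (V=35.0515), down 102.5240 (V=0.0000). Price 17.0705; hedge Δ=0.3937, bond B=-36.0378.
  t=2,j=2: stock 252.0500 → up 357.9110 (V=179.3039), down 191.5580 (V=35.0515). Price 101.5487; hedge Δ=0.8671, bond B=-117.0155.
  t=1,j=0: stock 95.0000 → up 134.9000 (V=17.0705), down 72.2000 (V=0.0000). Price 8.3136; hedge Δ=0.2723, bond B=-17.5509.
  t=1,j=1: stock 177.5000 → up 252.0500 (V=101.5487), down 134.9000 (V=17.0705). Price 56.3835; hedge Δ=0.7211, bond B=-71.6138.
  t=0,j=0: stock 125.0000 → up 177.5000 (V=56.3835), down 95.0000 (V=8.3136). Price 30.8335; hedge Δ=0.5827, bond B=-41.9998.
Check: Δ(0,0)·S0 + B(0,0) = 30.8335 = V0.

(0,0): Delta=0.5827 Bond=-41.9998
(1,0): Delta=0.2723 Bond=-17.5509
(1,1): Delta=0.7211 Bond=-71.6138
(2,0): Delta=0.0000 Bond=0.0000
(2,1): Delta=0.3937 Bond=-36.0378
(2,2): Delta=0.8671 Bond=-117.0155
(3,0): Delta=0.0000 Bond=0.0000
(3,1): Delta=0.0000 Bond=0.0000
(3,2): Delta=0.5693 Bond=-73.9976
(3,3): Delta=1.0000 Bond=-178.6071
V0=30.8335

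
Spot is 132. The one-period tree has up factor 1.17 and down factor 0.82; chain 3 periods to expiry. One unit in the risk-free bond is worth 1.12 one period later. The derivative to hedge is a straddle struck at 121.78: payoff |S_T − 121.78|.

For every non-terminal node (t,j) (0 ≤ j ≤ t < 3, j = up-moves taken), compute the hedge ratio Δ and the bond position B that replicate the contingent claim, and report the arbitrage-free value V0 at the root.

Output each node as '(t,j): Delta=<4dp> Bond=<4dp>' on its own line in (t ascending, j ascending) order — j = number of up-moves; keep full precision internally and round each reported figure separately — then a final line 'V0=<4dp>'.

No-arbitrage ⇒ martingale measure with p* = (R−d)/(u−d) = 0.8571.
Payoff layer (t=3): V(3,0)=48.9994, V(3,1)=17.9345, V(3,2)=26.3897, V(3,3)=89.6329
Node (2,0) S=88.7568: V=(p*·17.9345+(1−p*)·48.9994)/1.12=19.9753; Δ=(17.9345−48.9994)/(103.8455−72.7806)=-1.0000; B=V−Δ·S=108.7321
Node (2,1) S=126.6408: V=(p*·26.3897+(1−p*)·17.9345)/1.12=22.4838; Δ=(26.3897−17.9345)/(148.1697−103.8455)=0.1908; B=V−Δ·S=-1.6739
Node (2,2) S=180.6948: V=(p*·89.6329+(1−p*)·26.3897)/1.12=71.9627; Δ=(89.6329−26.3897)/(211.4129−148.1697)=1.0000; B=V−Δ·S=-108.7321
Node (1,0) S=108.2400: V=(p*·22.4838+(1−p*)·19.9753)/1.12=19.7549; Δ=(22.4838−19.9753)/(126.6408−88.7568)=0.0662; B=V−Δ·S=12.5879
Node (1,1) S=154.4400: V=(p*·71.9627+(1−p*)·22.4838)/1.12=57.9413; Δ=(71.9627−22.4838)/(180.6948−126.6408)=0.9154; B=V−Δ·S=-83.4269
Node (0,0) S=132.0000: V=(p*·57.9413+(1−p*)·19.7549)/1.12=46.8626; Δ=(57.9413−19.7549)/(154.4400−108.2400)=0.8265; B=V−Δ·S=-62.2415
Self-financing check: at every node Δ·S+B equals the discounted successor values.

(0,0): Delta=0.8265 Bond=-62.2415
(1,0): Delta=0.0662 Bond=12.5879
(1,1): Delta=0.9154 Bond=-83.4269
(2,0): Delta=-1.0000 Bond=108.7321
(2,1): Delta=0.1908 Bond=-1.6739
(2,2): Delta=1.0000 Bond=-108.7321
V0=46.8626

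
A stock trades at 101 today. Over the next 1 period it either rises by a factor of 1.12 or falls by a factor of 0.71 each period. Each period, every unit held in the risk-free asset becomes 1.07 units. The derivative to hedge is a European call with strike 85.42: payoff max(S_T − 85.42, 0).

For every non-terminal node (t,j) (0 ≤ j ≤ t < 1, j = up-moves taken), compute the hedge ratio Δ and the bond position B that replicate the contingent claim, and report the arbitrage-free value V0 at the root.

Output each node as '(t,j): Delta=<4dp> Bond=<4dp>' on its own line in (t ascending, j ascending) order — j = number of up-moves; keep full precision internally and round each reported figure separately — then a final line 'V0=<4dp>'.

Since d<R<u, set p* = (R−d)/(u−d) = 0.8780; price each node as the discounted p*-expectation of its children.
Payoff layer (t=1): V(1,0)=0.0000, V(1,1)=27.7000
Node (0,0) S=101.0000: V=(p*·27.7000+(1−p*)·0.0000)/1.07=22.7308; Δ=(27.7000−0.0000)/(113.1200−71.7100)=0.6689; B=V−Δ·S=-44.8302
Root portfolio cost Δ·101+B reproduces V0=22.7308.

(0,0): Delta=0.6689 Bond=-44.8302
V0=22.7308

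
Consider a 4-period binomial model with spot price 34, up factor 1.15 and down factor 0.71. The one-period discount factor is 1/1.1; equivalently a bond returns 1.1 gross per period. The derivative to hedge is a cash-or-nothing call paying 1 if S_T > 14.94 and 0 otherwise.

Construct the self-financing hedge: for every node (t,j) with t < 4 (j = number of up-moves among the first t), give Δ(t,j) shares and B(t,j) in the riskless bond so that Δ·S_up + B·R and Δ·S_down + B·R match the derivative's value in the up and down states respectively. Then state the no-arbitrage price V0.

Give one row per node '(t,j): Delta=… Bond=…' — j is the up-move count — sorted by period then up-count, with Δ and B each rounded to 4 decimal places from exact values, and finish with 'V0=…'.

(0,0): Delta=0.0017 Bond=0.6207
(1,0): Delta=0.0157 Bond=0.3460
(1,1): Delta=0.0006 Bond=0.7260
(2,0): Delta=0.1068 Bond=-1.1820
(2,1): Delta=0.0085 Bond=0.5810
(2,2): Delta=0.0000 Bond=0.8264
(3,0): Delta=0.0000 Bond=0.0000
(3,1): Delta=0.1153 Bond=-1.4669
(3,2): Delta=0.0000 Bond=0.9091
(3,3): Delta=0.0000 Bond=0.9091
V0=0.6793

The replicating-portfolio and risk-neutral prices coincide; use p* = (1.1−0.71)/(1.15−0.71) = 0.8864 for the latter.
Terminal payoffs: V(4,0)=0.0000, V(4,1)=0.0000, V(4,2)=1.0000, V(4,3)=1.0000, V(4,4)=1.0000
(3,0): S=12.1690. Δ = (V_up−V_dn)/(S_up−S_dn) = (0.0000−0.0000)/(13.9943−8.6400) = 0.0000. V = [p*·0.0000 + (1−p*)·0.0000]/1.1 = 0.0000. B = V − Δ·S = 0.0000.
(3,1): S=19.7103. Δ = (V_up−V_dn)/(S_up−S_dn) = (1.0000−0.0000)/(22.6669−13.9943) = 0.1153. V = [p*·1.0000 + (1−p*)·0.0000]/1.1 = 0.8058. B = V − Δ·S = -1.4669.
(3,2): S=31.9251. Δ = (V_up−V_dn)/(S_up−S_dn) = (1.0000−1.0000)/(36.7139−22.6669) = 0.0000. V = [p*·1.0000 + (1−p*)·1.0000]/1.1 = 0.9091. B = V − Δ·S = 0.9091.
(3,3): S=51.7097. Δ = (V_up−V_dn)/(S_up−S_dn) = (1.0000−1.0000)/(59.4662−36.7139) = 0.0000. V = [p*·1.0000 + (1−p*)·1.0000]/1.1 = 0.9091. B = V − Δ·S = 0.9091.
(2,0): S=17.1394. Δ = (V_up−V_dn)/(S_up−S_dn) = (0.8058−0.0000)/(19.7103−12.1690) = 0.1068. V = [p*·0.8058 + (1−p*)·0.0000]/1.1 = 0.6493. B = V − Δ·S = -1.1820.
(2,1): S=27.7610. Δ = (V_up−V_dn)/(S_up−S_dn) = (0.9091−0.8058)/(31.9251−19.7103) = 0.0085. V = [p*·0.9091 + (1−p*)·0.8058]/1.1 = 0.8158. B = V − Δ·S = 0.5810.
(2,2): S=44.9650. Δ = (V_up−V_dn)/(S_up−S_dn) = (0.9091−0.9091)/(51.7097−31.9251) = 0.0000. V = [p*·0.9091 + (1−p*)·0.9091]/1.1 = 0.8264. B = V − Δ·S = 0.8264.
(1,0): S=24.1400. Δ = (V_up−V_dn)/(S_up−S_dn) = (0.8158−0.6493)/(27.7610−17.1394) = 0.0157. V = [p*·0.8158 + (1−p*)·0.6493]/1.1 = 0.7244. B = V − Δ·S = 0.3460.
(1,1): S=39.1000. Δ = (V_up−V_dn)/(S_up−S_dn) = (0.8264−0.8158)/(44.9650−27.7610) = 0.0006. V = [p*·0.8264 + (1−p*)·0.8158]/1.1 = 0.7502. B = V − Δ·S = 0.7260.
(0,0): S=34.0000. Δ = (V_up−V_dn)/(S_up−S_dn) = (0.7502−0.7244)/(39.1000−24.1400) = 0.0017. V = [p*·0.7502 + (1−p*)·0.7244]/1.1 = 0.6793. B = V − Δ·S = 0.6207.
Root portfolio cost Δ·34+B reproduces V0=0.6793.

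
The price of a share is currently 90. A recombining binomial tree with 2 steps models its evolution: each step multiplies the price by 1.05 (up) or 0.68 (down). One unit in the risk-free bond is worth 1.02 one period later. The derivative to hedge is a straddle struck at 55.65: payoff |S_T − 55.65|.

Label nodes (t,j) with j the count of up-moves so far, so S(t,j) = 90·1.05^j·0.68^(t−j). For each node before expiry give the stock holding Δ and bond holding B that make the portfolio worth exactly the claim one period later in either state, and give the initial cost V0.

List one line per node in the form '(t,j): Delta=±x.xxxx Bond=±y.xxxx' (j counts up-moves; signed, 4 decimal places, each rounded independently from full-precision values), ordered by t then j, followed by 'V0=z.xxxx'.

(0,0): Delta=0.9330 Bond=-47.2815
(1,0): Delta=-0.2395 Bond=23.5318
(1,1): Delta=1.0000 Bond=-54.5588
V0=36.6883

No-arbitrage ⇒ martingale measure with p* = (R−d)/(u−d) = 0.9189.
Terminal values V(2,·): V(2,0)=14.0340, V(2,1)=8.6100, V(2,2)=43.5750
Node (1,0) S=61.2000: V=(p*·8.6100+(1−p*)·14.0340)/1.02=8.8723; Δ=(8.6100−14.0340)/(64.2600−41.6160)=-0.2395; B=V−Δ·S=23.5318
Node (1,1) S=94.5000: V=(p*·43.5750+(1−p*)·8.6100)/1.02=39.9412; Δ=(43.5750−8.6100)/(99.2250−64.2600)=1.0000; B=V−Δ·S=-54.5588
Node (0,0) S=90.0000: V=(p*·39.9412+(1−p*)·8.8723)/1.02=36.6883; Δ=(39.9412−8.8723)/(94.5000−61.2000)=0.9330; B=V−Δ·S=-47.2815
Self-financing check: at every node Δ·S+B equals the discounted successor values.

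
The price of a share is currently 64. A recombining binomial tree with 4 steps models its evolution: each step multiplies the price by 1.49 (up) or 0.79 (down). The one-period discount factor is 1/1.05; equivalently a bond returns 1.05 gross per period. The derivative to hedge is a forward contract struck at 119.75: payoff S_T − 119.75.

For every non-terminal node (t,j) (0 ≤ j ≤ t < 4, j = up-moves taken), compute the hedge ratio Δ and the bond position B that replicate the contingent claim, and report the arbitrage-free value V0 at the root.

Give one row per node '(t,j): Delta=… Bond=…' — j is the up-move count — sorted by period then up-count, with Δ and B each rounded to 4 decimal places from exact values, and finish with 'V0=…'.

The replicating-portfolio and risk-neutral prices coincide; use p* = (1.05−0.79)/(1.49−0.79) = 0.3714 for the latter.
Terminal payoffs: V(4,0)=-94.8219, V(4,1)=-72.7338, V(4,2)=-31.0739, V(4,3)=47.4999, V(4,4)=195.6960
Node (3,0) S=31.5545: V=(p*·-72.7338+(1−p*)·-94.8219)/1.05=-82.4931; Δ=(-72.7338−-94.8219)/(47.0162−24.9281)=1.0000; B=V−Δ·S=-114.0476
Node (3,1) S=59.5142: V=(p*·-31.0739+(1−p*)·-72.7338)/1.05=-54.5334; Δ=(-31.0739−-72.7338)/(88.6761−47.0162)=1.0000; B=V−Δ·S=-114.0476
Node (3,2) S=112.2483: V=(p*·47.4999+(1−p*)·-31.0739)/1.05=-1.7994; Δ=(47.4999−-31.0739)/(167.2499−88.6761)=1.0000; B=V−Δ·S=-114.0476
Node (3,3) S=211.7087: V=(p*·195.6960+(1−p*)·47.4999)/1.05=97.6611; Δ=(195.6960−47.4999)/(315.4460−167.2499)=1.0000; B=V−Δ·S=-114.0476
Node (2,0) S=39.9424: V=(p*·-54.5334+(1−p*)·-82.4931)/1.05=-68.6744; Δ=(-54.5334−-82.4931)/(59.5142−31.5545)=1.0000; B=V−Δ·S=-108.6168
Node (2,1) S=75.3344: V=(p*·-1.7994+(1−p*)·-54.5334)/1.05=-33.2824; Δ=(-1.7994−-54.5334)/(112.2483−59.5142)=1.0000; B=V−Δ·S=-108.6168
Node (2,2) S=142.0864: V=(p*·97.6611+(1−p*)·-1.7994)/1.05=33.4696; Δ=(97.6611−-1.7994)/(211.7087−112.2483)=1.0000; B=V−Δ·S=-108.6168
Node (1,0) S=50.5600: V=(p*·-33.2824+(1−p*)·-68.6744)/1.05=-52.8846; Δ=(-33.2824−-68.6744)/(75.3344−39.9424)=1.0000; B=V−Δ·S=-103.4446
Node (1,1) S=95.3600: V=(p*·33.4696+(1−p*)·-33.2824)/1.05=-8.0846; Δ=(33.4696−-33.2824)/(142.0864−75.3344)=1.0000; B=V−Δ·S=-103.4446
Node (0,0) S=64.0000: V=(p*·-8.0846+(1−p*)·-52.8846)/1.05=-34.5186; Δ=(-8.0846−-52.8846)/(95.3600−50.5600)=1.0000; B=V−Δ·S=-98.5186
Root portfolio cost Δ·64+B reproduces V0=-34.5186.

(0,0): Delta=1.0000 Bond=-98.5186
(1,0): Delta=1.0000 Bond=-103.4446
(1,1): Delta=1.0000 Bond=-103.4446
(2,0): Delta=1.0000 Bond=-108.6168
(2,1): Delta=1.0000 Bond=-108.6168
(2,2): Delta=1.0000 Bond=-108.6168
(3,0): Delta=1.0000 Bond=-114.0476
(3,1): Delta=1.0000 Bond=-114.0476
(3,2): Delta=1.0000 Bond=-114.0476
(3,3): Delta=1.0000 Bond=-114.0476
V0=-34.5186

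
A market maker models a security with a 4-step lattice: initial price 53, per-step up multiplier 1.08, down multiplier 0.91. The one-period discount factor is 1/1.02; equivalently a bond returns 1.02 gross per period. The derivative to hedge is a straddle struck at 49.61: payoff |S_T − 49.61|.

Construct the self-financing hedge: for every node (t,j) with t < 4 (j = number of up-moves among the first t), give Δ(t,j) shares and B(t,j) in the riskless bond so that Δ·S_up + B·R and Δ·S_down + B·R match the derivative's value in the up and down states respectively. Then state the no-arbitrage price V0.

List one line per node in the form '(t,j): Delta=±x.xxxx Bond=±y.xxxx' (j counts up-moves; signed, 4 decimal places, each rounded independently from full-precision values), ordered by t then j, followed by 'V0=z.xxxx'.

Under the risk-neutral measure, an up-move has probability p* = (R−d)/(u−d) = 0.6471 and values discount at R = 1.02.
At expiry t=4: V(4,0)=13.2653, V(4,1)=6.4756, V(4,2)=1.5825, V(4,3)=11.1459, V(4,4)=22.4959
Node (3,0) S=39.9393: V=(p*·6.4756+(1−p*)·13.2653)/1.02=8.6980; Δ=(6.4756−13.2653)/(43.1344−36.3447)=-1.0000; B=V−Δ·S=48.6373
Node (3,1) S=47.4004: V=(p*·1.5825+(1−p*)·6.4756)/1.02=3.2446; Δ=(1.5825−6.4756)/(51.1925−43.1344)=-0.6072; B=V−Δ·S=32.0276
Node (3,2) S=56.2555: V=(p*·11.1459+(1−p*)·1.5825)/1.02=7.6182; Δ=(11.1459−1.5825)/(60.7559−51.1925)=1.0000; B=V−Δ·S=-48.6373
Node (3,3) S=66.7647: V=(p*·22.4959+(1−p*)·11.1459)/1.02=18.1275; Δ=(22.4959−11.1459)/(72.1059−60.7559)=1.0000; B=V−Δ·S=-48.6373
Node (2,0) S=43.8893: V=(p*·3.2446+(1−p*)·8.6980)/1.02=5.0679; Δ=(3.2446−8.6980)/(47.4004−39.9393)=-0.7309; B=V−Δ·S=37.1469
Node (2,1) S=52.0884: V=(p*·7.6182+(1−p*)·3.2446)/1.02=5.9555; Δ=(7.6182−3.2446)/(56.2555−47.4004)=0.4939; B=V−Δ·S=-19.7719
Node (2,2) S=61.8192: V=(p*·18.1275+(1−p*)·7.6182)/1.02=14.1356; Δ=(18.1275−7.6182)/(66.7647−56.2555)=1.0000; B=V−Δ·S=-47.6836
Node (1,0) S=48.2300: V=(p*·5.9555+(1−p*)·5.0679)/1.02=5.5316; Δ=(5.9555−5.0679)/(52.0884−43.8893)=0.1082; B=V−Δ·S=0.3109
Node (1,1) S=57.2400: V=(p*·14.1356+(1−p*)·5.9555)/1.02=11.0279; Δ=(14.1356−5.9555)/(61.8192−52.0884)=0.8406; B=V−Δ·S=-37.0906
Node (0,0) S=53.0000: V=(p*·11.0279+(1−p*)·5.5316)/1.02=8.9099; Δ=(11.0279−5.5316)/(57.2400−48.2300)=0.6100; B=V−Δ·S=-23.4216
Each (Δ,B) replicates both successor values, so the strategy is self-financing and V0 is arbitrage-free.

(0,0): Delta=0.6100 Bond=-23.4216
(1,0): Delta=0.1082 Bond=0.3109
(1,1): Delta=0.8406 Bond=-37.0906
(2,0): Delta=-0.7309 Bond=37.1469
(2,1): Delta=0.4939 Bond=-19.7719
(2,2): Delta=1.0000 Bond=-47.6836
(3,0): Delta=-1.0000 Bond=48.6373
(3,1): Delta=-0.6072 Bond=32.0276
(3,2): Delta=1.0000 Bond=-48.6373
(3,3): Delta=1.0000 Bond=-48.6373
V0=8.9099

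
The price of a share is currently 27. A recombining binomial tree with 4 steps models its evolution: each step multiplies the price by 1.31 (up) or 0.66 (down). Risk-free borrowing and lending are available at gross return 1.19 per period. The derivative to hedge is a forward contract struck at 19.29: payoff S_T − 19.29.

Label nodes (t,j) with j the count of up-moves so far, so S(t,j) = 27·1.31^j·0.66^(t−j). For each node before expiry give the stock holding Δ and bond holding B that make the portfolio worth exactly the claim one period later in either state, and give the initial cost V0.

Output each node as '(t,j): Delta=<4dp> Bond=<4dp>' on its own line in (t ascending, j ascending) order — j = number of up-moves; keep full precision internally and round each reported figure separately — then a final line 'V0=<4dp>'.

The replicating-portfolio and risk-neutral prices coincide; use p* = (1.19−0.66)/(1.31−0.66) = 0.8154 for the latter.
Payoff layer (t=4): V(4,0)=-14.1668, V(4,1)=-9.1213, V(4,2)=0.8934, V(4,3)=20.7710, V(4,4)=60.2250
(3,0): S=7.7624. Δ = (V_up−V_dn)/(S_up−S_dn) = (-9.1213−-14.1668)/(10.1687−5.1232) = 1.0000. V = [p*·-9.1213 + (1−p*)·-14.1668]/1.19 = -8.4477. B = V − Δ·S = -16.2101.
(3,1): S=15.4072. Δ = (V_up−V_dn)/(S_up−S_dn) = (0.8934−-9.1213)/(20.1834−10.1687) = 1.0000. V = [p*·0.8934 + (1−p*)·-9.1213]/1.19 = -0.8029. B = V − Δ·S = -16.2101.
(3,2): S=30.5809. Δ = (V_up−V_dn)/(S_up−S_dn) = (20.7710−0.8934)/(40.0610−20.1834) = 1.0000. V = [p*·20.7710 + (1−p*)·0.8934]/1.19 = 14.3708. B = V − Δ·S = -16.2101.
(3,3): S=60.6985. Δ = (V_up−V_dn)/(S_up−S_dn) = (60.2250−20.7710)/(79.5150−40.0610) = 1.0000. V = [p*·60.2250 + (1−p*)·20.7710]/1.19 = 44.4884. B = V − Δ·S = -16.2101.
(2,0): S=11.7612. Δ = (V_up−V_dn)/(S_up−S_dn) = (-0.8029−-8.4477)/(15.4072−7.7624) = 1.0000. V = [p*·-0.8029 + (1−p*)·-8.4477]/1.19 = -1.8607. B = V − Δ·S = -13.6219.
(2,1): S=23.3442. Δ = (V_up−V_dn)/(S_up−S_dn) = (14.3708−-0.8029)/(30.5809−15.4072) = 1.0000. V = [p*·14.3708 + (1−p*)·-0.8029]/1.19 = 9.7223. B = V − Δ·S = -13.6219.
(2,2): S=46.3347. Δ = (V_up−V_dn)/(S_up−S_dn) = (44.4884−14.3708)/(60.6985−30.5809) = 1.0000. V = [p*·44.4884 + (1−p*)·14.3708]/1.19 = 32.7128. B = V − Δ·S = -13.6219.
(1,0): S=17.8200. Δ = (V_up−V_dn)/(S_up−S_dn) = (9.7223−-1.8607)/(23.3442−11.7612) = 1.0000. V = [p*·9.7223 + (1−p*)·-1.8607]/1.19 = 6.3730. B = V − Δ·S = -11.4470.
(1,1): S=35.3700. Δ = (V_up−V_dn)/(S_up−S_dn) = (32.7128−9.7223)/(46.3347−23.3442) = 1.0000. V = [p*·32.7128 + (1−p*)·9.7223]/1.19 = 23.9230. B = V − Δ·S = -11.4470.
(0,0): S=27.0000. Δ = (V_up−V_dn)/(S_up−S_dn) = (23.9230−6.3730)/(35.3700−17.8200) = 1.0000. V = [p*·23.9230 + (1−p*)·6.3730]/1.19 = 17.3807. B = V − Δ·S = -9.6193.
Self-financing check: at every node Δ·S+B equals the discounted successor values.

(0,0): Delta=1.0000 Bond=-9.6193
(1,0): Delta=1.0000 Bond=-11.4470
(1,1): Delta=1.0000 Bond=-11.4470
(2,0): Delta=1.0000 Bond=-13.6219
(2,1): Delta=1.0000 Bond=-13.6219
(2,2): Delta=1.0000 Bond=-13.6219
(3,0): Delta=1.0000 Bond=-16.2101
(3,1): Delta=1.0000 Bond=-16.2101
(3,2): Delta=1.0000 Bond=-16.2101
(3,3): Delta=1.0000 Bond=-16.2101
V0=17.3807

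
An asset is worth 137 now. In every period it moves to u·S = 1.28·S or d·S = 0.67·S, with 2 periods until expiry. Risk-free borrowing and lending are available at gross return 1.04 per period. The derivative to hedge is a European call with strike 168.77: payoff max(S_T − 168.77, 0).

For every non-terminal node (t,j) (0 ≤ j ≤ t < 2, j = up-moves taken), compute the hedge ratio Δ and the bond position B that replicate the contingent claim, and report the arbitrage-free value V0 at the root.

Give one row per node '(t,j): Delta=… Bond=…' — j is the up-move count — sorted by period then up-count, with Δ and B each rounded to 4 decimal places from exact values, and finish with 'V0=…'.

(0,0): Delta=0.3887 Bond=-34.3031
(1,0): Delta=0.0000 Bond=0.0000
(1,1): Delta=0.5206 Bond=-58.8159
V0=18.9435

The replicating-portfolio and risk-neutral prices coincide; use p* = (1.04−0.67)/(1.28−0.67) = 0.6066 for the latter.
Terminal payoffs: V(2,0)=0.0000, V(2,1)=0.0000, V(2,2)=55.6908
(1,0): S=91.7900. Δ = (V_up−V_dn)/(S_up−S_dn) = (0.0000−0.0000)/(117.4912−61.4993) = 0.0000. V = [p*·0.0000 + (1−p*)·0.0000]/1.04 = 0.0000. B = V − Δ·S = 0.0000.
(1,1): S=175.3600. Δ = (V_up−V_dn)/(S_up−S_dn) = (55.6908−0.0000)/(224.4608−117.4912) = 0.5206. V = [p*·55.6908 + (1−p*)·0.0000]/1.04 = 32.4804. B = V − Δ·S = -58.8159.
(0,0): S=137.0000. Δ = (V_up−V_dn)/(S_up−S_dn) = (32.4804−0.0000)/(175.3600−91.7900) = 0.3887. V = [p*·32.4804 + (1−p*)·0.0000]/1.04 = 18.9435. B = V − Δ·S = -34.3031.
The time-0 hedge costs 18.9435, which is the no-arbitrage price.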